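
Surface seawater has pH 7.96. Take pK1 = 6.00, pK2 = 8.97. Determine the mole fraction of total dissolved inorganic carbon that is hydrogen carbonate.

α₁ = 0.902

α₁ = 1 / (1 + [H⁺]/K1 + K2/[H⁺]) = 1 / (1 + 10^-1.96 + 10^-1.01)
   = 1 / (1 + 0.010965 + 0.097724) = 1/1.1087 = 0.9020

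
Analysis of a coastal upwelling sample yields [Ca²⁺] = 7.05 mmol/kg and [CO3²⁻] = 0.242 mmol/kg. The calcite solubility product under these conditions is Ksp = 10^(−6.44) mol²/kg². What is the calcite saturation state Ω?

Ksp = 10^(−6.44) = 3.631×10^-7
Ω = [Ca²⁺][CO3²⁻]/Ksp = (7.05×10^-3)(0.242×10^-3) / 3.631×10^-7 = 4.70

Ω = 4.70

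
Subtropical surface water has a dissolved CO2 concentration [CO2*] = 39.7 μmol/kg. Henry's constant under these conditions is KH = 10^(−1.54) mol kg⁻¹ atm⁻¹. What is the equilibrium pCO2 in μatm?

pCO2 = 1380 μatm

KH = 10^(−1.54) = 2.884×10^-2 mol kg⁻¹ atm⁻¹
pCO2 = [CO2*]/KH = 39.7×10^-6 / 2.884×10^-2 = 1.38×10^-3 atm = 1380 μatm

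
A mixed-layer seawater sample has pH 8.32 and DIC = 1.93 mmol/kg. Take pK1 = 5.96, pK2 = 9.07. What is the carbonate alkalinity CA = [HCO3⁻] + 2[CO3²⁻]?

CA = [HCO3⁻] + 2[CO3²⁻] = (α₁ + 2α₂)·DIC
At pH 8.32: [H⁺]/K1 = 10^-2.36 = 0.0043652, K2/[H⁺] = 10^-0.75 = 0.17783
α₁ = 1/(1 + 0.0043652 + 0.17783) = 1/1.1822 = 0.8459; α₂ = α₁·K2/[H⁺] = 0.1504
α₁ + 2α₂ = 1.1467
CA = 1.1467 × 1.93 = 2.21 mmol/kg

CA = 2.21 mmol/kg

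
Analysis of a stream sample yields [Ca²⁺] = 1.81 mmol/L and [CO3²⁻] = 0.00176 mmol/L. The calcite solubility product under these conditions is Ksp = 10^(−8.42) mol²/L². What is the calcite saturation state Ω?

Ksp = 10^(−8.42) = 3.802×10^-9
Ω = [Ca²⁺][CO3²⁻]/Ksp = (1.81×10^-3)(0.00176×10^-3) / 3.802×10^-9 = 0.838

Ω = 0.838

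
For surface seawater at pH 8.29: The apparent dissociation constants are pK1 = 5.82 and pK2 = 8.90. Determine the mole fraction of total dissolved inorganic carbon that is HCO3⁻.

α₁ = 1 / (1 + [H⁺]/K1 + K2/[H⁺]) = 1 / (1 + 10^-2.47 + 10^-0.61)
   = 1 / (1 + 0.0033884 + 0.24547) = 1/1.2489 = 0.8007

α₁ = 0.801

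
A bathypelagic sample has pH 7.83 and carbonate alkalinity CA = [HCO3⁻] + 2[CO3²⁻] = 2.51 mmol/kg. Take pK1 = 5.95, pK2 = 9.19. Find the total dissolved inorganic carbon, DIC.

CA = [HCO3⁻] + 2[CO3²⁻] = (α₁ + 2α₂)·DIC
At pH 7.83: [H⁺]/K1 = 10^-1.88 = 0.013183, K2/[H⁺] = 10^-1.36 = 0.043652
α₁ = 1/(1 + 0.013183 + 0.043652) = 1/1.0568 = 0.9462; α₂ = α₁·K2/[H⁺] = 0.04130
α₁ + 2α₂ = 1.0288
DIC = CA / (α₁ + 2α₂) = 2.51 / 1.0288 = 2.44 mmol/kg

DIC = 2.44 mmol/kg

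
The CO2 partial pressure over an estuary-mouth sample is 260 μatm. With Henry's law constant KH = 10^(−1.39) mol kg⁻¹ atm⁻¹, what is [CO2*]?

KH = 10^(−1.39) = 4.074×10^-2 mol kg⁻¹ atm⁻¹
[CO2*] = KH · pCO2 = 4.074×10^-2 × 260×10^-6 atm = 1.06×10^-5 mol/kg

[CO2*] = 10.6 μmol/kg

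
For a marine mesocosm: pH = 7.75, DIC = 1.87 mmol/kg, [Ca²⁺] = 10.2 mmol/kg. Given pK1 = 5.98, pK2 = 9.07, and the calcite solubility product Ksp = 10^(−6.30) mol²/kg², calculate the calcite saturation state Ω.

α₂ = 1 / (1 + [H⁺]/K2 + [H⁺]²/(K1K2)) = 1 / (1 + 10^+1.32 + 10^-0.45)
   = 1 / (1 + 20.893 + 0.35481) = 1/22.248 = 0.04495
[CO3²⁻] = α₂ × DIC = 0.04495 × 1.87 = 0.08405 mmol/kg
Ksp = 10^(−6.30) = 5.012×10^-7
Ω = [Ca²⁺][CO3²⁻]/Ksp = (10.2×10^-3)(8.405×10^-5) / 5.012×10^-7 = 1.71

Ω = 1.71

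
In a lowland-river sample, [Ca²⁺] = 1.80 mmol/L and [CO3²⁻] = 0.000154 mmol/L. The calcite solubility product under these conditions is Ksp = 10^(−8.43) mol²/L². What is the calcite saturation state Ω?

Ω = 0.0746

Ksp = 10^(−8.43) = 3.715×10^-9
Ω = [Ca²⁺][CO3²⁻]/Ksp = (1.80×10^-3)(0.000154×10^-3) / 3.715×10^-9 = 0.0746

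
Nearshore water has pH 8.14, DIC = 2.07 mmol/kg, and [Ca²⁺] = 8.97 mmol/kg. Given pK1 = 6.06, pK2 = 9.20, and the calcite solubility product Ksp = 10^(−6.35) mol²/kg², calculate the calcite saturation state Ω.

α₂ = 1 / (1 + [H⁺]/K2 + [H⁺]²/(K1K2)) = 1 / (1 + 10^+1.06 + 10^-1.02)
   = 1 / (1 + 11.482 + 0.095499) = 1/12.577 = 0.07951
[CO3²⁻] = α₂ × DIC = 0.07951 × 2.07 = 0.1646 mmol/kg
Ksp = 10^(−6.35) = 4.467×10^-7
Ω = [Ca²⁺][CO3²⁻]/Ksp = (8.97×10^-3)(1.646×10^-4) / 4.467×10^-7 = 3.31

Ω = 3.31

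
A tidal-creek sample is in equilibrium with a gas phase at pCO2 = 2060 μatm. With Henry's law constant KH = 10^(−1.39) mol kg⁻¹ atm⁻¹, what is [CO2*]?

[CO2*] = 83.9 μmol/kg

KH = 10^(−1.39) = 4.074×10^-2 mol kg⁻¹ atm⁻¹
[CO2*] = KH · pCO2 = 4.074×10^-2 × 2060×10^-6 atm = 8.39×10^-5 mol/kg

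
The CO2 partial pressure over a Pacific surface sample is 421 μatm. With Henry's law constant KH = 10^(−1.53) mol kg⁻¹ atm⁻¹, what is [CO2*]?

KH = 10^(−1.53) = 2.951×10^-2 mol kg⁻¹ atm⁻¹
[CO2*] = KH · pCO2 = 2.951×10^-2 × 421×10^-6 atm = 1.24×10^-5 mol/kg

[CO2*] = 12.4 μmol/kg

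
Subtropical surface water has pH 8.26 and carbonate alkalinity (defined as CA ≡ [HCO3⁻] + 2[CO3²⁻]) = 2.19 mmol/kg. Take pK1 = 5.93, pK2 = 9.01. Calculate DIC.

DIC = 1.91 mmol/kg

CA = [HCO3⁻] + 2[CO3²⁻] = (α₁ + 2α₂)·DIC
At pH 8.26: [H⁺]/K1 = 10^-2.33 = 0.0046774, K2/[H⁺] = 10^-0.75 = 0.17783
α₁ = 1/(1 + 0.0046774 + 0.17783) = 1/1.1825 = 0.8457; α₂ = α₁·K2/[H⁺] = 0.1504
α₁ + 2α₂ = 1.1464
DIC = CA / (α₁ + 2α₂) = 2.19 / 1.1464 = 1.91 mmol/kg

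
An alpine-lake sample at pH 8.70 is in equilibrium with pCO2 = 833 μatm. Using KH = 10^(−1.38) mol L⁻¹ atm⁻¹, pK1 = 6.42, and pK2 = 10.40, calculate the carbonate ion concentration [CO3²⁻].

[CO3²⁻] = 0.132 mmol/L

[CO2*] = KH · pCO2 = 10^(−1.38) × 833×10^-6 = 3.473×10^-5 mol/L
α₀ = 1/(1 + K1/[H⁺] + K1K2/[H⁺]²) = 1/(1 + 10^+2.28 + 10^+0.58) = 0.005119
DIC = [CO2*]/α₀ = 3.473×10^-5 / 0.005119 = 6.784 mmol/L
[CO3²⁻] = α₂·DIC; α₂ = 0.01946, so [CO3²⁻] = 0.01946 × 6.784 = 0.132 mmol/L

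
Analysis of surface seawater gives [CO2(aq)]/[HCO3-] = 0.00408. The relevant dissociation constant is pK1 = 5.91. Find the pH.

pH = 8.30

From K1 = [H⁺][HCO3-]/[CO2(aq)]:  pH = pK1 − log₁₀([CO2(aq)]/[HCO3-])
log₁₀(0.00408) = -2.389
pH = 5.91 − (-2.389) = 8.30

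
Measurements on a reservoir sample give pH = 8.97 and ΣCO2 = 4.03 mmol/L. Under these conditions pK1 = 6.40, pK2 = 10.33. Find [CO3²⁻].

α₂ = 1 / (1 + [H⁺]/K2 + [H⁺]²/(K1K2)) = 1 / (1 + 10^+1.36 + 10^-1.21)
   = 1 / (1 + 22.909 + 0.061660) = 1/23.970 = 0.04172
[CO3²⁻] = α₂ × DIC = 0.04172 × 4.03 = 0.168 mmol/L

[CO3²⁻] = 0.168 mmol/L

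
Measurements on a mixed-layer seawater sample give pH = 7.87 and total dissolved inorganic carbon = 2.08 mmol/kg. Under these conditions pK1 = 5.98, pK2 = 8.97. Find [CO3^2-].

α₂ = 1 / (1 + [H⁺]/K2 + [H⁺]²/(K1K2)) = 1 / (1 + 10^+1.10 + 10^-0.79)
   = 1 / (1 + 12.589 + 0.16218) = 1/13.751 = 0.07272
[CO3²⁻] = α₂ × DIC = 0.07272 × 2.08 = 0.151 mmol/kg

[CO3²⁻] = 0.151 mmol/kg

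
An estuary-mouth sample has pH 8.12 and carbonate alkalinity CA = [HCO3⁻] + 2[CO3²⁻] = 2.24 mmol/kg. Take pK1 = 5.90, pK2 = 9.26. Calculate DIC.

CA = [HCO3⁻] + 2[CO3²⁻] = (α₁ + 2α₂)·DIC
At pH 8.12: [H⁺]/K1 = 10^-2.22 = 0.0060256, K2/[H⁺] = 10^-1.14 = 0.072444
α₁ = 1/(1 + 0.0060256 + 0.072444) = 1/1.0785 = 0.9272; α₂ = α₁·K2/[H⁺] = 0.06717
α₁ + 2α₂ = 1.0616
DIC = CA / (α₁ + 2α₂) = 2.24 / 1.0616 = 2.11 mmol/kg

DIC = 2.11 mmol/kg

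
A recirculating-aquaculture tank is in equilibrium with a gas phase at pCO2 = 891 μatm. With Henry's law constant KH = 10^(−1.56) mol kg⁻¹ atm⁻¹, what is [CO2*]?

[CO2*] = 24.5 μmol/kg

KH = 10^(−1.56) = 2.754×10^-2 mol kg⁻¹ atm⁻¹
[CO2*] = KH · pCO2 = 2.754×10^-2 × 891×10^-6 atm = 2.45×10^-5 mol/kg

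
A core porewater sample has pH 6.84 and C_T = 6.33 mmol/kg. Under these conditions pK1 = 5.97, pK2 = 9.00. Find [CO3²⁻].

α₂ = 1 / (1 + [H⁺]/K2 + [H⁺]²/(K1K2)) = 1 / (1 + 10^+2.16 + 10^+1.29)
   = 1 / (1 + 144.54 + 19.498) = 1/165.04 = 0.006059
[CO3²⁻] = α₂ × DIC = 0.006059 × 6.33 = 0.0384 mmol/kg

[CO3²⁻] = 0.0384 mmol/kg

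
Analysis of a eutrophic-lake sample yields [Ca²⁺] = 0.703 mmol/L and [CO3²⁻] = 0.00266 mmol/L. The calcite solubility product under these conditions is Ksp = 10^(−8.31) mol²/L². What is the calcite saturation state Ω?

Ω = 0.382

Ksp = 10^(−8.31) = 4.898×10^-9
Ω = [Ca²⁺][CO3²⁻]/Ksp = (0.703×10^-3)(0.00266×10^-3) / 4.898×10^-9 = 0.382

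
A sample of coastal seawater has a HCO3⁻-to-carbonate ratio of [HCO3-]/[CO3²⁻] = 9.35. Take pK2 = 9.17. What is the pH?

From K2 = [H⁺][CO3²⁻]/[HCO3-]:  pH = pK2 − log₁₀([HCO3-]/[CO3²⁻])
log₁₀(9.35) = +0.971
pH = 9.17 − (+0.971) = 8.20

pH = 8.20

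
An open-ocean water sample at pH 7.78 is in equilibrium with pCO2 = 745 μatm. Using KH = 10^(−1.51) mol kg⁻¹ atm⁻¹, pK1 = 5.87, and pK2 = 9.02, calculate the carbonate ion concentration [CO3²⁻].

[CO3²⁻] = 0.108 mmol/kg

[CO2*] = KH · pCO2 = 10^(−1.51) × 745×10^-6 = 2.302×10^-5 mol/kg
α₀ = 1/(1 + K1/[H⁺] + K1K2/[H⁺]²) = 1/(1 + 10^+1.91 + 10^+0.67) = 0.01150
DIC = [CO2*]/α₀ = 2.302×10^-5 / 0.01150 = 2.002 mmol/kg
[CO3²⁻] = α₂·DIC; α₂ = 0.05379, so [CO3²⁻] = 0.05379 × 2.002 = 0.108 mmol/kg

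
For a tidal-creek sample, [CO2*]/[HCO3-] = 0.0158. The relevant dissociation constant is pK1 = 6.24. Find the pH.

pH = 8.04

From K1 = [H⁺][HCO3-]/[CO2*]:  pH = pK1 − log₁₀([CO2*]/[HCO3-])
log₁₀(0.0158) = -1.801
pH = 6.24 − (-1.801) = 8.04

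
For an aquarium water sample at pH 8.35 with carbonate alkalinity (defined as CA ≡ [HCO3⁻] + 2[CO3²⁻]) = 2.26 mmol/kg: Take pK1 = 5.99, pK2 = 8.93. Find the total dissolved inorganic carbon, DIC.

DIC = 1.88 mmol/kg

CA = [HCO3⁻] + 2[CO3²⁻] = (α₁ + 2α₂)·DIC
At pH 8.35: [H⁺]/K1 = 10^-2.36 = 0.0043652, K2/[H⁺] = 10^-0.58 = 0.26303
α₁ = 1/(1 + 0.0043652 + 0.26303) = 1/1.2674 = 0.7890; α₂ = α₁·K2/[H⁺] = 0.2075
α₁ + 2α₂ = 1.2041
DIC = CA / (α₁ + 2α₂) = 2.26 / 1.2041 = 1.88 mmol/kg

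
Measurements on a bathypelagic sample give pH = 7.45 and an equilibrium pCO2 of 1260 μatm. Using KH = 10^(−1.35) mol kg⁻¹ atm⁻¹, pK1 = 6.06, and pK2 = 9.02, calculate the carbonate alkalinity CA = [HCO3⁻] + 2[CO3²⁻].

CA = 1.46 mmol/kg

[CO2*] = KH · pCO2 = 10^(−1.35) × 1260×10^-6 = 5.628×10^-5 mol/kg
α₀ = 1/(1 + K1/[H⁺] + K1K2/[H⁺]²) = 1/(1 + 10^+1.39 + 10^-0.18) = 0.03816
DIC = [CO2*]/α₀ = 5.628×10^-5 / 0.03816 = 1.475 mmol/kg
CA = (α₁ + 2α₂)·DIC = (0.9366 + 2×0.02521) × 1.475 = 1.46 mmol/kg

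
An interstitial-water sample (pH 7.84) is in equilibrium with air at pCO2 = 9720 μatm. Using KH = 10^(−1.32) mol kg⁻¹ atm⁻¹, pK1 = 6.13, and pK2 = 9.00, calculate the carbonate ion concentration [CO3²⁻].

[CO2*] = KH · pCO2 = 10^(−1.32) × 9720×10^-6 = 4.652×10^-4 mol/kg
α₀ = 1/(1 + K1/[H⁺] + K1K2/[H⁺]²) = 1/(1 + 10^+1.71 + 10^+0.55) = 0.01791
DIC = [CO2*]/α₀ = 4.652×10^-4 / 0.01791 = 25.98 mmol/kg
[CO3²⁻] = α₂·DIC; α₂ = 0.06355, so [CO3²⁻] = 0.06355 × 25.98 = 1.65 mmol/kg

[CO3²⁻] = 1.65 mmol/kg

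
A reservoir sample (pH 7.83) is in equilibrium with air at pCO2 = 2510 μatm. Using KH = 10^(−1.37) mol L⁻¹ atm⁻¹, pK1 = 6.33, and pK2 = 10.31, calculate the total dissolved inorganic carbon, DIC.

DIC = 3.50 mmol/L

[CO2*] = KH · pCO2 = 10^(−1.37) × 2510×10^-6 = 1.071×10^-4 mol/L
α₀ = 1/(1 + K1/[H⁺] + K1K2/[H⁺]²) = 1/(1 + 10^+1.50 + 10^-0.98) = 0.03056
DIC = [CO2*]/α₀ = 1.071×10^-4 / 0.03056 = 3.50 mmol/L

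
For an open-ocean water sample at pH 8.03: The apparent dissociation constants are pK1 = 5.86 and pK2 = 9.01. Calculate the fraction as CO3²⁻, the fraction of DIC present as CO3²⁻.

α₂ = 0.0942

α₂ = 1 / (1 + [H⁺]/K2 + [H⁺]²/(K1K2)) = 1 / (1 + 10^+0.98 + 10^-1.19)
   = 1 / (1 + 9.5499 + 0.064565) = 1/10.614 = 0.09421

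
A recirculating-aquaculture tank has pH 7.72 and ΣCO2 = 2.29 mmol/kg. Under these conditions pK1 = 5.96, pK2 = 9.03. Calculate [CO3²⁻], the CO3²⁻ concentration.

α₂ = 1 / (1 + [H⁺]/K2 + [H⁺]²/(K1K2)) = 1 / (1 + 10^+1.31 + 10^-0.45)
   = 1 / (1 + 20.417 + 0.35481) = 1/21.772 = 0.04593
[CO3²⁻] = α₂ × DIC = 0.04593 × 2.29 = 0.105 mmol/kg

[CO3²⁻] = 0.105 mmol/kg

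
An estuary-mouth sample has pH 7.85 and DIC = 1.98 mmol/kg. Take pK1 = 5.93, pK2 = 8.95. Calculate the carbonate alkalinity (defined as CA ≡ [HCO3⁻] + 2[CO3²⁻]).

CA = [HCO3⁻] + 2[CO3²⁻] = (α₁ + 2α₂)·DIC
At pH 7.85: [H⁺]/K1 = 10^-1.92 = 0.012023, K2/[H⁺] = 10^-1.10 = 0.079433
α₁ = 1/(1 + 0.012023 + 0.079433) = 1/1.0915 = 0.9162; α₂ = α₁·K2/[H⁺] = 0.07278
α₁ + 2α₂ = 1.0618
CA = 1.0618 × 1.98 = 2.10 mmol/kg

CA = 2.10 mmol/kg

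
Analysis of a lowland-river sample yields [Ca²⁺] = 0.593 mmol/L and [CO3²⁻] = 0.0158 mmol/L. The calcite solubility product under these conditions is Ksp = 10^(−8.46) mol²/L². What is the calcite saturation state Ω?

Ksp = 10^(−8.46) = 3.467×10^-9
Ω = [Ca²⁺][CO3²⁻]/Ksp = (0.593×10^-3)(0.0158×10^-3) / 3.467×10^-9 = 2.70

Ω = 2.70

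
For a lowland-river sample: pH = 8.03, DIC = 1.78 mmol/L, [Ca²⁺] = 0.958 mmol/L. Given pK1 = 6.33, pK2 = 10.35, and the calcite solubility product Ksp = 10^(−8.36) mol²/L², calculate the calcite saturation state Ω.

Ω = 1.82

α₂ = 1 / (1 + [H⁺]/K2 + [H⁺]²/(K1K2)) = 1 / (1 + 10^+2.32 + 10^+0.62)
   = 1 / (1 + 208.93 + 4.1687) = 1/214.10 = 0.004671
[CO3²⁻] = α₂ × DIC = 0.004671 × 1.78 = 0.008314 mmol/L = 8.314 μmol/L
Ksp = 10^(−8.36) = 4.365×10^-9
Ω = [Ca²⁺][CO3²⁻]/Ksp = (0.958×10^-3)(8.314×10^-6) / 4.365×10^-9 = 1.82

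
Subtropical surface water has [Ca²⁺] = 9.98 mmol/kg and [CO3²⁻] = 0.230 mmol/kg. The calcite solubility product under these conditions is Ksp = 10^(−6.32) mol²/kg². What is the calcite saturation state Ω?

Ω = 4.80

Ksp = 10^(−6.32) = 4.786×10^-7
Ω = [Ca²⁺][CO3²⁻]/Ksp = (9.98×10^-3)(0.230×10^-3) / 4.786×10^-7 = 4.80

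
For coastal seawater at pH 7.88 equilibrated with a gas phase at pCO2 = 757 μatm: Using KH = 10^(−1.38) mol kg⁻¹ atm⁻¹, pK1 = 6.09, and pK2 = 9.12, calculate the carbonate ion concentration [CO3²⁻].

[CO2*] = KH · pCO2 = 10^(−1.38) × 757×10^-6 = 3.156×10^-5 mol/kg
α₀ = 1/(1 + K1/[H⁺] + K1K2/[H⁺]²) = 1/(1 + 10^+1.79 + 10^+0.55) = 0.01510
DIC = [CO2*]/α₀ = 3.156×10^-5 / 0.01510 = 2.089 mmol/kg
[CO3²⁻] = α₂·DIC; α₂ = 0.05359, so [CO3²⁻] = 0.05359 × 2.089 = 0.112 mmol/kg

[CO3²⁻] = 0.112 mmol/kg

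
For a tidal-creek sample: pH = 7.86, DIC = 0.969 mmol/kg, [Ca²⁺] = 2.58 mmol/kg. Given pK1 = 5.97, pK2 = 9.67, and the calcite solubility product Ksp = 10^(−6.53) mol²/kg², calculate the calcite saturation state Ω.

α₂ = 1 / (1 + [H⁺]/K2 + [H⁺]²/(K1K2)) = 1 / (1 + 10^+1.81 + 10^-0.08)
   = 1 / (1 + 64.565 + 0.83176) = 1/66.397 = 0.01506
[CO3²⁻] = α₂ × DIC = 0.01506 × 0.969 = 0.01459 mmol/kg = 14.59 μmol/kg
Ksp = 10^(−6.53) = 2.951×10^-7
Ω = [Ca²⁺][CO3²⁻]/Ksp = (2.58×10^-3)(1.459×10^-5) / 2.951×10^-7 = 0.128

Ω = 0.128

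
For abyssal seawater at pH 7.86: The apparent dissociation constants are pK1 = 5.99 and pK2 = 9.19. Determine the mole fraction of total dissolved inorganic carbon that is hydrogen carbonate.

α₁ = 0.943

α₁ = 1 / (1 + [H⁺]/K1 + K2/[H⁺]) = 1 / (1 + 10^-1.87 + 10^-1.33)
   = 1 / (1 + 0.013490 + 0.046774) = 1/1.0603 = 0.9432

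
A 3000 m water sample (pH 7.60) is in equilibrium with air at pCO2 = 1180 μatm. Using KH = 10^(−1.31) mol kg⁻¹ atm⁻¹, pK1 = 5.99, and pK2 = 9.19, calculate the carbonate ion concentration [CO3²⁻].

[CO2*] = KH · pCO2 = 10^(−1.31) × 1180×10^-6 = 5.779×10^-5 mol/kg
α₀ = 1/(1 + K1/[H⁺] + K1K2/[H⁺]²) = 1/(1 + 10^+1.61 + 10^+0.02) = 0.02337
DIC = [CO2*]/α₀ = 5.779×10^-5 / 0.02337 = 2.473 mmol/kg
[CO3²⁻] = α₂·DIC; α₂ = 0.02447, so [CO3²⁻] = 0.02447 × 2.473 = 0.0605 mmol/kg

[CO3²⁻] = 0.0605 mmol/kg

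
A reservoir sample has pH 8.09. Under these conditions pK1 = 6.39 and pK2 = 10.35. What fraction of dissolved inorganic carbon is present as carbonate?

α₂ = 0.00536

α₂ = 1 / (1 + [H⁺]/K2 + [H⁺]²/(K1K2)) = 1 / (1 + 10^+2.26 + 10^+0.56)
   = 1 / (1 + 181.97 + 3.6308) = 1/186.60 = 0.005359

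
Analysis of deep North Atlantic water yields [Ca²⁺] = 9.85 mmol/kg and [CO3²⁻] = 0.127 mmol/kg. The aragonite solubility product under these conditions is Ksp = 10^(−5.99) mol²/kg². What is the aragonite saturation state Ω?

Ω = 1.22

Ksp = 10^(−5.99) = 1.023×10^-6
Ω = [Ca²⁺][CO3²⁻]/Ksp = (9.85×10^-3)(0.127×10^-3) / 1.023×10^-6 = 1.22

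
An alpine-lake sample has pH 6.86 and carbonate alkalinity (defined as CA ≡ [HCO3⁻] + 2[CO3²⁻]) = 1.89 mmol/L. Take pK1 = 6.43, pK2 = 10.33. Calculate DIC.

DIC = 2.59 mmol/L

CA = [HCO3⁻] + 2[CO3²⁻] = (α₁ + 2α₂)·DIC
At pH 6.86: [H⁺]/K1 = 10^-0.43 = 0.37154, K2/[H⁺] = 10^-3.47 = 0.00033884
α₁ = 1/(1 + 0.37154 + 0.00033884) = 1/1.3719 = 0.7289; α₂ = α₁·K2/[H⁺] = 0.0002470
α₁ + 2α₂ = 0.7294
DIC = CA / (α₁ + 2α₂) = 1.89 / 0.7294 = 2.59 mmol/L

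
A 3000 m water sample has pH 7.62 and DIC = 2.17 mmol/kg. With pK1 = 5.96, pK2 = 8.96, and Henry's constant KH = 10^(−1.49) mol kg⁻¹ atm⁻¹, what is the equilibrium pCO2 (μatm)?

pCO2 = 1370 μatm

α₀ = 1 / (1 + K1/[H⁺] + K1K2/[H⁺]²) = 1 / (1 + 10^+1.66 + 10^+0.32)
   = 1 / (1 + 45.709 + 2.0893) = 1/48.798 = 0.02049
[CO2*] = α₀ × DIC = 0.02049 × 2.17 = 0.04447 mmol/kg
pCO2 = [CO2*]/KH = 4.447×10^-5 / 3.236×10^-2 = 1370 μatm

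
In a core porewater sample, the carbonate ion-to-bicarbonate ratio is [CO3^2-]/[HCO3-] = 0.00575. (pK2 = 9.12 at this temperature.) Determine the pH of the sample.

pH = 6.88

From K2 = [H⁺][CO3^2-]/[HCO3-]:  pH = pK2 + log₁₀([CO3^2-]/[HCO3-])
log₁₀(0.00575) = -2.240
pH = 9.12 + (-2.240) = 6.88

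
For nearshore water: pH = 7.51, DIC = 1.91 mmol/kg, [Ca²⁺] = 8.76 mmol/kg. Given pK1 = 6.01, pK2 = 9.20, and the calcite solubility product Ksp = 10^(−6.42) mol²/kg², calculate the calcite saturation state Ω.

Ω = 0.854

α₂ = 1 / (1 + [H⁺]/K2 + [H⁺]²/(K1K2)) = 1 / (1 + 10^+1.69 + 10^+0.19)
   = 1 / (1 + 48.978 + 1.5488) = 1/51.527 = 0.01941
[CO3²⁻] = α₂ × DIC = 0.01941 × 1.91 = 0.03707 mmol/kg
Ksp = 10^(−6.42) = 3.802×10^-7
Ω = [Ca²⁺][CO3²⁻]/Ksp = (8.76×10^-3)(3.707×10^-5) / 3.802×10^-7 = 0.854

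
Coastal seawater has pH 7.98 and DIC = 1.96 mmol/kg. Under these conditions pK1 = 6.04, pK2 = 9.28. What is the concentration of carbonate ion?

[CO3²⁻] = 0.0925 mmol/kg

α₂ = 1 / (1 + [H⁺]/K2 + [H⁺]²/(K1K2)) = 1 / (1 + 10^+1.30 + 10^-0.64)
   = 1 / (1 + 19.953 + 0.22909) = 1/21.182 = 0.04721
[CO3²⁻] = α₂ × DIC = 0.04721 × 1.96 = 0.0925 mmol/kg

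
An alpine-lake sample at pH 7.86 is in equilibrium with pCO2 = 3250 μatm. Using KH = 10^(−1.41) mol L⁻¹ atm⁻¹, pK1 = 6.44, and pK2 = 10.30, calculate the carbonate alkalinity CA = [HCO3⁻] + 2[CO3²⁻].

CA = 3.35 mmol/L

[CO2*] = KH · pCO2 = 10^(−1.41) × 3250×10^-6 = 1.264×10^-4 mol/L
α₀ = 1/(1 + K1/[H⁺] + K1K2/[H⁺]²) = 1/(1 + 10^+1.42 + 10^-1.02) = 0.03650
DIC = [CO2*]/α₀ = 1.264×10^-4 / 0.03650 = 3.464 mmol/L
CA = (α₁ + 2α₂)·DIC = (0.9600 + 2×0.003486) × 3.464 = 3.35 mmol/L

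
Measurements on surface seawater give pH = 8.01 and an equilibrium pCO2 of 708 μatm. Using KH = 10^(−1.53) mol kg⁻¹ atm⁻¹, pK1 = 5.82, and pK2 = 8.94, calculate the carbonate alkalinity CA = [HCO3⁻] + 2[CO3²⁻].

[CO2*] = KH · pCO2 = 10^(−1.53) × 708×10^-6 = 2.089×10^-5 mol/kg
α₀ = 1/(1 + K1/[H⁺] + K1K2/[H⁺]²) = 1/(1 + 10^+2.19 + 10^+1.26) = 0.005745
DIC = [CO2*]/α₀ = 2.089×10^-5 / 0.005745 = 3.637 mmol/kg
CA = (α₁ + 2α₂)·DIC = (0.8897 + 2×0.1045) × 3.637 = 4.00 mmol/kg

CA = 4.00 mmol/kg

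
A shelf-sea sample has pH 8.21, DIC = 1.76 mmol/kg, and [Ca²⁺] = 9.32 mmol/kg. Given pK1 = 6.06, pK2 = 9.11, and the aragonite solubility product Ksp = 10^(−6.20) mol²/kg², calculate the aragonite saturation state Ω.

α₂ = 1 / (1 + [H⁺]/K2 + [H⁺]²/(K1K2)) = 1 / (1 + 10^+0.90 + 10^-1.25)
   = 1 / (1 + 7.9433 + 0.056234) = 1/8.9995 = 0.1111
[CO3²⁻] = α₂ × DIC = 0.1111 × 1.76 = 0.1956 mmol/kg
Ksp = 10^(−6.20) = 6.310×10^-7
Ω = [Ca²⁺][CO3²⁻]/Ksp = (9.32×10^-3)(1.956×10^-4) / 6.310×10^-7 = 2.89

Ω = 2.89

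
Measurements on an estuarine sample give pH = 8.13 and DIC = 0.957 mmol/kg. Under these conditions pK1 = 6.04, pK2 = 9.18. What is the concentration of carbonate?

α₂ = 1 / (1 + [H⁺]/K2 + [H⁺]²/(K1K2)) = 1 / (1 + 10^+1.05 + 10^-1.04)
   = 1 / (1 + 11.220 + 0.091201) = 1/12.311 = 0.08123
[CO3²⁻] = α₂ × DIC = 0.08123 × 0.957 = 0.0777 mmol/kg

[CO3²⁻] = 0.0777 mmol/kg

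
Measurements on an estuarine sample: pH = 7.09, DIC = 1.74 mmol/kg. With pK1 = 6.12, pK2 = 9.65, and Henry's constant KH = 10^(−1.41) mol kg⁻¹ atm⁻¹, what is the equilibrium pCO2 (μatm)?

α₀ = 1 / (1 + K1/[H⁺] + K1K2/[H⁺]²) = 1 / (1 + 10^+0.97 + 10^-1.59)
   = 1 / (1 + 9.3325 + 0.025704) = 1/10.358 = 0.09654
[CO2*] = α₀ × DIC = 0.09654 × 1.74 = 0.1680 mmol/kg
pCO2 = [CO2*]/KH = 1.680×10^-4 / 3.890×10^-2 = 4320 μatm

pCO2 = 4320 μatm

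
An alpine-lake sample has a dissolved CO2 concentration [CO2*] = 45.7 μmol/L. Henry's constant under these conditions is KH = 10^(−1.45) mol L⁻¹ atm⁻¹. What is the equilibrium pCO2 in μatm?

pCO2 = 1290 μatm

KH = 10^(−1.45) = 3.548×10^-2 mol L⁻¹ atm⁻¹
pCO2 = [CO2*]/KH = 45.7×10^-6 / 3.548×10^-2 = 1.29×10^-3 atm = 1290 μatm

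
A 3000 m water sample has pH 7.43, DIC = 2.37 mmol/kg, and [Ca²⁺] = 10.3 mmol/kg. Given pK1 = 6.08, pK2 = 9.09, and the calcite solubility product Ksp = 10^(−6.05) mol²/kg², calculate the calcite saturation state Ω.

α₂ = 1 / (1 + [H⁺]/K2 + [H⁺]²/(K1K2)) = 1 / (1 + 10^+1.66 + 10^+0.31)
   = 1 / (1 + 45.709 + 2.0417) = 1/48.751 = 0.02051
[CO3²⁻] = α₂ × DIC = 0.02051 × 2.37 = 0.04861 mmol/kg
Ksp = 10^(−6.05) = 8.913×10^-7
Ω = [Ca²⁺][CO3²⁻]/Ksp = (10.3×10^-3)(4.861×10^-5) / 8.913×10^-7 = 0.562

Ω = 0.562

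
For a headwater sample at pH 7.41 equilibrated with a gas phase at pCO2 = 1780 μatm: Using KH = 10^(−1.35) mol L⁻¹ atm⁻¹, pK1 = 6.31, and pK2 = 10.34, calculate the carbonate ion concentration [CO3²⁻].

[CO3²⁻] = 1.18 μmol/L

[CO2*] = KH · pCO2 = 10^(−1.35) × 1780×10^-6 = 7.951×10^-5 mol/L
α₀ = 1/(1 + K1/[H⁺] + K1K2/[H⁺]²) = 1/(1 + 10^+1.10 + 10^-1.83) = 0.07351
DIC = [CO2*]/α₀ = 7.951×10^-5 / 0.07351 = 1.082 mmol/L
[CO3²⁻] = α₂·DIC; α₂ = 0.001087, so [CO3²⁻] = 0.001087 × 1.082 = 0.00118 mmol/L = 1.18 μmol/L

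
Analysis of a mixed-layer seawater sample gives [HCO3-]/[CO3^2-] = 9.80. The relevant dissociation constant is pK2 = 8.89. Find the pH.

pH = 7.90

From K2 = [H⁺][CO3^2-]/[HCO3-]:  pH = pK2 − log₁₀([HCO3-]/[CO3^2-])
log₁₀(9.80) = +0.991
pH = 8.89 − (+0.991) = 7.90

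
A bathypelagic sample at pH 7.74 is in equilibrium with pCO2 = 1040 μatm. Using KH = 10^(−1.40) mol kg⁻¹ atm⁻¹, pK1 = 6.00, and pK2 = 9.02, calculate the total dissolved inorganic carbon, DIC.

DIC = 2.44 mmol/kg

[CO2*] = KH · pCO2 = 10^(−1.40) × 1040×10^-6 = 4.140×10^-5 mol/kg
α₀ = 1/(1 + K1/[H⁺] + K1K2/[H⁺]²) = 1/(1 + 10^+1.74 + 10^+0.46) = 0.01700
DIC = [CO2*]/α₀ = 4.140×10^-5 / 0.01700 = 2.44 mmol/kg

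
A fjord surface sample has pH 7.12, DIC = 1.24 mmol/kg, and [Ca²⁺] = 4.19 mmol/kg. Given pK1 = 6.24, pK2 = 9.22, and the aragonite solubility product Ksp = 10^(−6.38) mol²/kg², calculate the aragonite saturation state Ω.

α₂ = 1 / (1 + [H⁺]/K2 + [H⁺]²/(K1K2)) = 1 / (1 + 10^+2.10 + 10^+1.22)
   = 1 / (1 + 125.89 + 16.596) = 1/143.49 = 0.006969
[CO3²⁻] = α₂ × DIC = 0.006969 × 1.24 = 0.008642 mmol/kg = 8.642 μmol/kg
Ksp = 10^(−6.38) = 4.169×10^-7
Ω = [Ca²⁺][CO3²⁻]/Ksp = (4.19×10^-3)(8.642×10^-6) / 4.169×10^-7 = 0.0869

Ω = 0.0869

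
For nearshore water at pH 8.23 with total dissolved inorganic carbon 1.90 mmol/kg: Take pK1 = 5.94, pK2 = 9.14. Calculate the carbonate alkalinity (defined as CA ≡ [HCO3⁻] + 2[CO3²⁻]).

CA = 2.10 mmol/kg

CA = [HCO3⁻] + 2[CO3²⁻] = (α₁ + 2α₂)·DIC
At pH 8.23: [H⁺]/K1 = 10^-2.29 = 0.0051286, K2/[H⁺] = 10^-0.91 = 0.12303
α₁ = 1/(1 + 0.0051286 + 0.12303) = 1/1.1282 = 0.8864; α₂ = α₁·K2/[H⁺] = 0.1091
α₁ + 2α₂ = 1.1045
CA = 1.1045 × 1.90 = 2.10 mmol/kg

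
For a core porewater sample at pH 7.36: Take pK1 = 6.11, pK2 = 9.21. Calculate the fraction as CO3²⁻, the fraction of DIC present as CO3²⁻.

α₂ = 0.0132

α₂ = 1 / (1 + [H⁺]/K2 + [H⁺]²/(K1K2)) = 1 / (1 + 10^+1.85 + 10^+0.60)
   = 1 / (1 + 70.795 + 3.9811) = 1/75.776 = 0.01320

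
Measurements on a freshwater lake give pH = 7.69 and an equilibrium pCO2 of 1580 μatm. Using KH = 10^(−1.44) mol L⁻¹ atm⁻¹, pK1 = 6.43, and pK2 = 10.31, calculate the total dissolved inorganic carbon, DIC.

[CO2*] = KH · pCO2 = 10^(−1.44) × 1580×10^-6 = 5.737×10^-5 mol/L
α₀ = 1/(1 + K1/[H⁺] + K1K2/[H⁺]²) = 1/(1 + 10^+1.26 + 10^-1.36) = 0.05197
DIC = [CO2*]/α₀ = 5.737×10^-5 / 0.05197 = 1.10 mmol/L

DIC = 1.10 mmol/L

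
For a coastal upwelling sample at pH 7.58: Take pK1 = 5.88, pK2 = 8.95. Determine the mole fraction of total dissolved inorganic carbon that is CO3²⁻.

α₂ = 0.0401

α₂ = 1 / (1 + [H⁺]/K2 + [H⁺]²/(K1K2)) = 1 / (1 + 10^+1.37 + 10^-0.33)
   = 1 / (1 + 23.442 + 0.46774) = 1/24.910 = 0.04014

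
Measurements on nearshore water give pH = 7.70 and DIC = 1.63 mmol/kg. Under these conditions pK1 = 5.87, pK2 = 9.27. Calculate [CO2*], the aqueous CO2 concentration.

[CO2*] = 0.0231 mmol/kg

α₀ = 1 / (1 + K1/[H⁺] + K1K2/[H⁺]²) = 1 / (1 + 10^+1.83 + 10^+0.26)
   = 1 / (1 + 67.608 + 1.8197) = 1/70.428 = 0.01420
[CO2*] = α₀ × DIC = 0.01420 × 1.63 = 0.0231 mmol/kg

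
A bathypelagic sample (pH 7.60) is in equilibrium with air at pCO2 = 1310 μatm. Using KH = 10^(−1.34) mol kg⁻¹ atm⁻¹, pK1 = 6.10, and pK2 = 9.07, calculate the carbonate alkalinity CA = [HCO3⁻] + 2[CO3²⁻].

[CO2*] = KH · pCO2 = 10^(−1.34) × 1310×10^-6 = 5.988×10^-5 mol/kg
α₀ = 1/(1 + K1/[H⁺] + K1K2/[H⁺]²) = 1/(1 + 10^+1.50 + 10^+0.03) = 0.02968
DIC = [CO2*]/α₀ = 5.988×10^-5 / 0.02968 = 2.018 mmol/kg
CA = (α₁ + 2α₂)·DIC = (0.9385 + 2×0.03180) × 2.018 = 2.02 mmol/kg

CA = 2.02 mmol/kg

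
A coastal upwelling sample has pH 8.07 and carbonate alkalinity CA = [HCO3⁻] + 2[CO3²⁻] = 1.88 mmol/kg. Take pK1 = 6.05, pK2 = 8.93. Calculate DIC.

DIC = 1.69 mmol/kg

CA = [HCO3⁻] + 2[CO3²⁻] = (α₁ + 2α₂)·DIC
At pH 8.07: [H⁺]/K1 = 10^-2.02 = 0.0095499, K2/[H⁺] = 10^-0.86 = 0.13804
α₁ = 1/(1 + 0.0095499 + 0.13804) = 1/1.1476 = 0.8714; α₂ = α₁·K2/[H⁺] = 0.1203
α₁ + 2α₂ = 1.1120
DIC = CA / (α₁ + 2α₂) = 1.88 / 1.1120 = 1.69 mmol/kg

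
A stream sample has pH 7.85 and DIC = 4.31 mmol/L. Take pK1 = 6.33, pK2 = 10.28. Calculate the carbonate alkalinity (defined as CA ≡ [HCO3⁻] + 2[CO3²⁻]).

CA = 4.20 mmol/L

CA = [HCO3⁻] + 2[CO3²⁻] = (α₁ + 2α₂)·DIC
At pH 7.85: [H⁺]/K1 = 10^-1.52 = 0.030200, K2/[H⁺] = 10^-2.43 = 0.0037154
α₁ = 1/(1 + 0.030200 + 0.0037154) = 1/1.0339 = 0.9672; α₂ = α₁·K2/[H⁺] = 0.003593
α₁ + 2α₂ = 0.9744
CA = 0.9744 × 4.31 = 4.20 mmol/L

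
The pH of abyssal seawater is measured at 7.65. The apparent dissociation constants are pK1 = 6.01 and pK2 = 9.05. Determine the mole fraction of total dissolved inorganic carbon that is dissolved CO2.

α₀ = 1 / (1 + K1/[H⁺] + K1K2/[H⁺]²) = 1 / (1 + 10^+1.64 + 10^+0.24)
   = 1 / (1 + 43.652 + 1.7378) = 1/46.389 = 0.02156

α₀ = 0.0216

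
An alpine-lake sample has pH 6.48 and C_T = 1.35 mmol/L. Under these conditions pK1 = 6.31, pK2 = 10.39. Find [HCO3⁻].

[HCO3⁻] = 0.805 mmol/L

α₁ = 1 / (1 + [H⁺]/K1 + K2/[H⁺]) = 1 / (1 + 10^-0.17 + 10^-3.91)
   = 1 / (1 + 0.67608 + 0.00012303) = 1/1.6762 = 0.5966
[HCO3⁻] = α₁ × DIC = 0.5966 × 1.35 = 0.805 mmol/L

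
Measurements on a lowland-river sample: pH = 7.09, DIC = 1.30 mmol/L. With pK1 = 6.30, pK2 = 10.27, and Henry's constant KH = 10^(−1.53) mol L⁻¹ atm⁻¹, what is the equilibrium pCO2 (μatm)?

α₀ = 1 / (1 + K1/[H⁺] + K1K2/[H⁺]²) = 1 / (1 + 10^+0.79 + 10^-2.39)
   = 1 / (1 + 6.1660 + 0.0040738) = 1/7.1700 = 0.1395
[CO2*] = α₀ × DIC = 0.1395 × 1.30 = 0.1813 mmol/L
pCO2 = [CO2*]/KH = 1.813×10^-4 / 2.951×10^-2 = 6140 μatm

pCO2 = 6140 μatm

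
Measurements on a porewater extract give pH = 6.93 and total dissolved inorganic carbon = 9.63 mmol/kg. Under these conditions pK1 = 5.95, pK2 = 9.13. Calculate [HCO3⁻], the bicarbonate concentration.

α₁ = 1 / (1 + [H⁺]/K1 + K2/[H⁺]) = 1 / (1 + 10^-0.98 + 10^-2.20)
   = 1 / (1 + 0.10471 + 0.0063096) = 1/1.1110 = 0.9001
[HCO3⁻] = α₁ × DIC = 0.9001 × 9.63 = 8.67 mmol/kg

[HCO3⁻] = 8.67 mmol/kg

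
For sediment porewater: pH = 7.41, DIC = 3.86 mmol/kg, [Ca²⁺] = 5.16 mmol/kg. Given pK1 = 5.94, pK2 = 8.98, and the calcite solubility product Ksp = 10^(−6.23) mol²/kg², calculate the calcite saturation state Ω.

Ω = 0.858

α₂ = 1 / (1 + [H⁺]/K2 + [H⁺]²/(K1K2)) = 1 / (1 + 10^+1.57 + 10^+0.10)
   = 1 / (1 + 37.154 + 1.2589) = 1/39.412 = 0.02537
[CO3²⁻] = α₂ × DIC = 0.02537 × 3.86 = 0.09794 mmol/kg
Ksp = 10^(−6.23) = 5.888×10^-7
Ω = [Ca²⁺][CO3²⁻]/Ksp = (5.16×10^-3)(9.794×10^-5) / 5.888×10^-7 = 0.858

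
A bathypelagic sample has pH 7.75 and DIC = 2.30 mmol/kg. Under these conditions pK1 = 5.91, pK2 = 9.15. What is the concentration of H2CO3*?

[CO2*] = 0.0315 mmol/kg

α₀ = 1 / (1 + K1/[H⁺] + K1K2/[H⁺]²) = 1 / (1 + 10^+1.84 + 10^+0.44)
   = 1 / (1 + 69.183 + 2.7542) = 1/72.937 = 0.01371
[CO2*] = α₀ × DIC = 0.01371 × 2.30 = 0.0315 mmol/kg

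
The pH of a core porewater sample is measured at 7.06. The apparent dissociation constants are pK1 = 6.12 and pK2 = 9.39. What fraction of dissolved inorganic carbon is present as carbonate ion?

α₂ = 0.00418

α₂ = 1 / (1 + [H⁺]/K2 + [H⁺]²/(K1K2)) = 1 / (1 + 10^+2.33 + 10^+1.39)
   = 1 / (1 + 213.80 + 24.547) = 1/239.34 = 0.004178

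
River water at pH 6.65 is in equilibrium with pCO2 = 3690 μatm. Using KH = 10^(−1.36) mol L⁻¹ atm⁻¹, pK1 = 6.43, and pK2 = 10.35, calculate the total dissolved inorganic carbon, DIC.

[CO2*] = KH · pCO2 = 10^(−1.36) × 3690×10^-6 = 1.611×10^-4 mol/L
α₀ = 1/(1 + K1/[H⁺] + K1K2/[H⁺]²) = 1/(1 + 10^+0.22 + 10^-3.48) = 0.3760
DIC = [CO2*]/α₀ = 1.611×10^-4 / 0.3760 = 0.428 mmol/L

DIC = 0.428 mmol/L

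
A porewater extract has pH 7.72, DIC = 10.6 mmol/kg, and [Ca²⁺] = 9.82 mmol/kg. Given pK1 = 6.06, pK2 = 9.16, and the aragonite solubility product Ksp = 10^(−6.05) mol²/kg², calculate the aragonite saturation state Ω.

α₂ = 1 / (1 + [H⁺]/K2 + [H⁺]²/(K1K2)) = 1 / (1 + 10^+1.44 + 10^-0.22)
   = 1 / (1 + 27.542 + 0.60256) = 1/29.145 = 0.03431
[CO3²⁻] = α₂ × DIC = 0.03431 × 10.6 = 0.3637 mmol/kg
Ksp = 10^(−6.05) = 8.913×10^-7
Ω = [Ca²⁺][CO3²⁻]/Ksp = (9.82×10^-3)(3.637×10^-4) / 8.913×10^-7 = 4.01

Ω = 4.01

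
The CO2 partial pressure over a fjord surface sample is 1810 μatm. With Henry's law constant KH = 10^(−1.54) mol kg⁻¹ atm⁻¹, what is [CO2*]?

[CO2*] = 52.2 μmol/kg

KH = 10^(−1.54) = 2.884×10^-2 mol kg⁻¹ atm⁻¹
[CO2*] = KH · pCO2 = 2.884×10^-2 × 1810×10^-6 atm = 5.22×10^-5 mol/kg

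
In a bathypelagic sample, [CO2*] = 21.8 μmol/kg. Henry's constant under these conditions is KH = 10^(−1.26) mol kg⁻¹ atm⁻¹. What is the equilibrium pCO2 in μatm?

KH = 10^(−1.26) = 5.495×10^-2 mol kg⁻¹ atm⁻¹
pCO2 = [CO2*]/KH = 21.8×10^-6 / 5.495×10^-2 = 3.97×10^-4 atm = 397 μatm

pCO2 = 397 μatm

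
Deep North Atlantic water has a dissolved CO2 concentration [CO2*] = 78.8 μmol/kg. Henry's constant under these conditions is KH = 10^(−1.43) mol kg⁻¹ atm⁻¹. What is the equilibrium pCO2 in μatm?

KH = 10^(−1.43) = 3.715×10^-2 mol kg⁻¹ atm⁻¹
pCO2 = [CO2*]/KH = 78.8×10^-6 / 3.715×10^-2 = 2.12×10^-3 atm = 2120 μatm

pCO2 = 2120 μatm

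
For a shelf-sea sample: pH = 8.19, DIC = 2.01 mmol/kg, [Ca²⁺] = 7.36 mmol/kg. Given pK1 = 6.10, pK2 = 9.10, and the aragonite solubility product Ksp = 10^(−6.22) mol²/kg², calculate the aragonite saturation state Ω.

α₂ = 1 / (1 + [H⁺]/K2 + [H⁺]²/(K1K2)) = 1 / (1 + 10^+0.91 + 10^-1.18)
   = 1 / (1 + 8.1283 + 0.066069) = 1/9.1944 = 0.1088
[CO3²⁻] = α₂ × DIC = 0.1088 × 2.01 = 0.2186 mmol/kg
Ksp = 10^(−6.22) = 6.026×10^-7
Ω = [Ca²⁺][CO3²⁻]/Ksp = (7.36×10^-3)(2.186×10^-4) / 6.026×10^-7 = 2.67

Ω = 2.67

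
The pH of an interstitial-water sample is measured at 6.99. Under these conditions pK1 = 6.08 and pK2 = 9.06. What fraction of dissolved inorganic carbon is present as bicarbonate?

α₁ = 1 / (1 + [H⁺]/K1 + K2/[H⁺]) = 1 / (1 + 10^-0.91 + 10^-2.07)
   = 1 / (1 + 0.12303 + 0.0085114) = 1/1.1315 = 0.8838

α₁ = 0.884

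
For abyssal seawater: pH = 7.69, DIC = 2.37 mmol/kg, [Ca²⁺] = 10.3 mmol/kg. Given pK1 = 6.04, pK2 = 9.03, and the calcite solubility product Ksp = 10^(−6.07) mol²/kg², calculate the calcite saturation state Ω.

α₂ = 1 / (1 + [H⁺]/K2 + [H⁺]²/(K1K2)) = 1 / (1 + 10^+1.34 + 10^-0.31)
   = 1 / (1 + 21.878 + 0.48978) = 1/23.367 = 0.04279
[CO3²⁻] = α₂ × DIC = 0.04279 × 2.37 = 0.1014 mmol/kg
Ksp = 10^(−6.07) = 8.511×10^-7
Ω = [Ca²⁺][CO3²⁻]/Ksp = (10.3×10^-3)(1.014×10^-4) / 8.511×10^-7 = 1.23

Ω = 1.23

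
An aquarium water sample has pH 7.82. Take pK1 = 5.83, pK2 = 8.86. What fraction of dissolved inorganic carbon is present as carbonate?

α₂ = 0.0828

α₂ = 1 / (1 + [H⁺]/K2 + [H⁺]²/(K1K2)) = 1 / (1 + 10^+1.04 + 10^-0.95)
   = 1 / (1 + 10.965 + 0.11220) = 1/12.077 = 0.08280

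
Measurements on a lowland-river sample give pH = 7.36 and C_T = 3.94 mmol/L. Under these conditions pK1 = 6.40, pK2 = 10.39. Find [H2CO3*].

[CO2*] = 0.389 mmol/L

α₀ = 1 / (1 + K1/[H⁺] + K1K2/[H⁺]²) = 1 / (1 + 10^+0.96 + 10^-2.07)
   = 1 / (1 + 9.1201 + 0.0085114) = 1/10.129 = 0.09873
[CO2*] = α₀ × DIC = 0.09873 × 3.94 = 0.389 mmol/L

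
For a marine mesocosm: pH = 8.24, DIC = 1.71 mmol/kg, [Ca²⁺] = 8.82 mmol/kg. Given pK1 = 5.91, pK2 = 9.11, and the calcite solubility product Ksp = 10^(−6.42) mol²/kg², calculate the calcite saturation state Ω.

α₂ = 1 / (1 + [H⁺]/K2 + [H⁺]²/(K1K2)) = 1 / (1 + 10^+0.87 + 10^-1.46)
   = 1 / (1 + 7.4131 + 0.034674) = 1/8.4478 = 0.1184
[CO3²⁻] = α₂ × DIC = 0.1184 × 1.71 = 0.2024 mmol/kg
Ksp = 10^(−6.42) = 3.802×10^-7
Ω = [Ca²⁺][CO3²⁻]/Ksp = (8.82×10^-3)(2.024×10^-4) / 3.802×10^-7 = 4.70

Ω = 4.70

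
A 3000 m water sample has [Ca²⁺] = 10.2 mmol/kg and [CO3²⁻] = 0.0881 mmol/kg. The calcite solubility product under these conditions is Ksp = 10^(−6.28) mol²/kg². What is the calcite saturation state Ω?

Ksp = 10^(−6.28) = 5.248×10^-7
Ω = [Ca²⁺][CO3²⁻]/Ksp = (10.2×10^-3)(0.0881×10^-3) / 5.248×10^-7 = 1.71

Ω = 1.71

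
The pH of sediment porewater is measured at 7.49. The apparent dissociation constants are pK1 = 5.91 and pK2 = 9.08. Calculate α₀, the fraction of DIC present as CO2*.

α₀ = 0.0250

α₀ = 1 / (1 + K1/[H⁺] + K1K2/[H⁺]²) = 1 / (1 + 10^+1.58 + 10^-0.01)
   = 1 / (1 + 38.019 + 0.97724) = 1/39.996 = 0.02500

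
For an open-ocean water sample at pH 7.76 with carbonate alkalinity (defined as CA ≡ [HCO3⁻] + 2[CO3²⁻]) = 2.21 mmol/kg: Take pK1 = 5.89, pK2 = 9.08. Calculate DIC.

DIC = 2.14 mmol/kg

CA = [HCO3⁻] + 2[CO3²⁻] = (α₁ + 2α₂)·DIC
At pH 7.76: [H⁺]/K1 = 10^-1.87 = 0.013490, K2/[H⁺] = 10^-1.32 = 0.047863
α₁ = 1/(1 + 0.013490 + 0.047863) = 1/1.0614 = 0.9422; α₂ = α₁·K2/[H⁺] = 0.04510
α₁ + 2α₂ = 1.0324
DIC = CA / (α₁ + 2α₂) = 2.21 / 1.0324 = 2.14 mmol/kg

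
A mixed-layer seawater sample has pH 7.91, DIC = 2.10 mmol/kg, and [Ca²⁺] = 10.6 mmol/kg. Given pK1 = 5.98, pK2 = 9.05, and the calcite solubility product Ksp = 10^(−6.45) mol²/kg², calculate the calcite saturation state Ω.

α₂ = 1 / (1 + [H⁺]/K2 + [H⁺]²/(K1K2)) = 1 / (1 + 10^+1.14 + 10^-0.79)
   = 1 / (1 + 13.804 + 0.16218) = 1/14.966 = 0.06682
[CO3²⁻] = α₂ × DIC = 0.06682 × 2.10 = 0.1403 mmol/kg
Ksp = 10^(−6.45) = 3.548×10^-7
Ω = [Ca²⁺][CO3²⁻]/Ksp = (10.6×10^-3)(1.403×10^-4) / 3.548×10^-7 = 4.19

Ω = 4.19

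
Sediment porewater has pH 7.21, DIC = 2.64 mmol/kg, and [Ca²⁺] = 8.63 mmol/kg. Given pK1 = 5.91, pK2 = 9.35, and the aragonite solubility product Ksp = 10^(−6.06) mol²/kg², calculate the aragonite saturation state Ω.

Ω = 0.179

α₂ = 1 / (1 + [H⁺]/K2 + [H⁺]²/(K1K2)) = 1 / (1 + 10^+2.14 + 10^+0.84)
   = 1 / (1 + 138.04 + 6.9183) = 1/145.96 = 0.006851
[CO3²⁻] = α₂ × DIC = 0.006851 × 2.64 = 0.01809 mmol/kg = 18.09 μmol/kg
Ksp = 10^(−6.06) = 8.710×10^-7
Ω = [Ca²⁺][CO3²⁻]/Ksp = (8.63×10^-3)(1.809×10^-5) / 8.710×10^-7 = 0.179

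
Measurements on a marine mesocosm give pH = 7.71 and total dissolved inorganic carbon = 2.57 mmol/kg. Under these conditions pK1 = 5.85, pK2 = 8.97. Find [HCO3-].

[HCO3⁻] = 2.40 mmol/kg

α₁ = 1 / (1 + [H⁺]/K1 + K2/[H⁺]) = 1 / (1 + 10^-1.86 + 10^-1.26)
   = 1 / (1 + 0.013804 + 0.054954) = 1/1.0688 = 0.9357
[HCO3⁻] = α₁ × DIC = 0.9357 × 2.57 = 2.40 mmol/kg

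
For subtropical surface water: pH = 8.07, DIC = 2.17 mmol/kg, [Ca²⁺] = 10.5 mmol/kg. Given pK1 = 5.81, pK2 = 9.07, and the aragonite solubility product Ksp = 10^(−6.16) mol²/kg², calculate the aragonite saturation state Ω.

α₂ = 1 / (1 + [H⁺]/K2 + [H⁺]²/(K1K2)) = 1 / (1 + 10^+1.00 + 10^-1.26)
   = 1 / (1 + 10.000 + 0.054954) = 1/11.055 = 0.09046
[CO3²⁻] = α₂ × DIC = 0.09046 × 2.17 = 0.1963 mmol/kg
Ksp = 10^(−6.16) = 6.918×10^-7
Ω = [Ca²⁺][CO3²⁻]/Ksp = (10.5×10^-3)(1.963×10^-4) / 6.918×10^-7 = 2.98

Ω = 2.98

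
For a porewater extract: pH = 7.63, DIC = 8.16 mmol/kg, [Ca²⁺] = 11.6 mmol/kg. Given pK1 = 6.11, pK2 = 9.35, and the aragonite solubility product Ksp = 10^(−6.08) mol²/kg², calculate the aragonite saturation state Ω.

Ω = 2.07

α₂ = 1 / (1 + [H⁺]/K2 + [H⁺]²/(K1K2)) = 1 / (1 + 10^+1.72 + 10^+0.20)
   = 1 / (1 + 52.481 + 1.5849) = 1/55.066 = 0.01816
[CO3²⁻] = α₂ × DIC = 0.01816 × 8.16 = 0.1482 mmol/kg
Ksp = 10^(−6.08) = 8.318×10^-7
Ω = [Ca²⁺][CO3²⁻]/Ksp = (11.6×10^-3)(1.482×10^-4) / 8.318×10^-7 = 2.07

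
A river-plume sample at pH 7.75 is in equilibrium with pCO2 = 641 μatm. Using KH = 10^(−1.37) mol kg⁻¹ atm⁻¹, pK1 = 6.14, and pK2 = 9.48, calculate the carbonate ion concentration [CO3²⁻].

[CO3²⁻] = 0.0207 mmol/kg

[CO2*] = KH · pCO2 = 10^(−1.37) × 641×10^-6 = 2.734×10^-5 mol/kg
α₀ = 1/(1 + K1/[H⁺] + K1K2/[H⁺]²) = 1/(1 + 10^+1.61 + 10^-0.12) = 0.02353
DIC = [CO2*]/α₀ = 2.734×10^-5 / 0.02353 = 1.162 mmol/kg
[CO3²⁻] = α₂·DIC; α₂ = 0.01785, so [CO3²⁻] = 0.01785 × 1.162 = 0.0207 mmol/kg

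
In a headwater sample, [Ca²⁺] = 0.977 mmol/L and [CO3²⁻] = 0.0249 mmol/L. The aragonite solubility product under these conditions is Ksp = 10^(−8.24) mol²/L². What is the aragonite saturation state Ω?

Ksp = 10^(−8.24) = 5.754×10^-9
Ω = [Ca²⁺][CO3²⁻]/Ksp = (0.977×10^-3)(0.0249×10^-3) / 5.754×10^-9 = 4.23

Ω = 4.23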